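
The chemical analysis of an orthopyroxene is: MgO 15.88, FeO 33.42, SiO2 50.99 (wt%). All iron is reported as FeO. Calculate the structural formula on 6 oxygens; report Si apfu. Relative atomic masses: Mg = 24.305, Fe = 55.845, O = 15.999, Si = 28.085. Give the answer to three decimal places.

15.88 wt% MgO ÷ 40.304 g/mol = 0.39401 mol, giving 0.39401 Mg and 0.39401 O.
33.42 wt% FeO ÷ 71.844 g/mol = 0.46517 mol, giving 0.46517 Fe and 0.46517 O.
50.99 wt% SiO2 ÷ 60.083 g/mol = 0.84866 mol, giving 0.84866 Si and 1.69732 O.
Oxygen sums to 2.55650; scaling by 6/2.55650 = 2.34696 puts the formula on 6 O.
Si: 0.84866 × 2.34696 = 1.992 atoms per formula unit.

1.992 Si apfu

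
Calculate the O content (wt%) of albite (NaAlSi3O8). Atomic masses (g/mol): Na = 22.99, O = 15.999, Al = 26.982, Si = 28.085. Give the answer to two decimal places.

48.81 wt%

M(NaAlSi3O8) = 262.219 g/mol.
O contributes 8 × 15.999 = 127.992 g per mole.
127.992/262.219 = 0.4881 → 48.81%.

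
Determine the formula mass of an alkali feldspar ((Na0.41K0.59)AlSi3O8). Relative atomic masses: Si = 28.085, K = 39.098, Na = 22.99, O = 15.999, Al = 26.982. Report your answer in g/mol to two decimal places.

271.72 g/mol

Na: 0.41 × 22.99 = 9.4259
K: 0.59 × 39.098 = 23.0678
Al: 1 × 26.982 = 26.9820
Si: 3 × 28.085 = 84.2550
O: 8 × 15.999 = 127.9920
Summing the contributions gives the formula mass.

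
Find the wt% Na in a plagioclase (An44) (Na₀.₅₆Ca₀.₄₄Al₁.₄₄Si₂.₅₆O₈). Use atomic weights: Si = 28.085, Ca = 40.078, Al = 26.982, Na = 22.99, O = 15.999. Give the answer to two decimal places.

Formula mass = 0.56×22.99 + 0.44×40.078 + 1.44×26.982 + 2.56×28.085 + 8×15.999 = 269.252 g/mol, of which 12.874 g is Na.
So Na makes up 12.874/269.252 = 0.0478 of the mass, i.e. 4.78%.

4.78 weight percent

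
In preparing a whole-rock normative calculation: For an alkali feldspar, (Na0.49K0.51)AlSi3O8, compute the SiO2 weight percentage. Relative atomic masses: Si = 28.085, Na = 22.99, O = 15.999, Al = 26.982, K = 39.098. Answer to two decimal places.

M((Na0.49K0.51)AlSi3O8) = 270.434 g/mol; M(SiO2) = 60.083 g/mol.
Moles SiO2 per formula unit = 3 Si ÷ 1 = 3.0000.
SiO2 fraction = (3.0000 × 60.083) / 270.434 = 180.249/270.434 = 0.6665.

66.65 wt%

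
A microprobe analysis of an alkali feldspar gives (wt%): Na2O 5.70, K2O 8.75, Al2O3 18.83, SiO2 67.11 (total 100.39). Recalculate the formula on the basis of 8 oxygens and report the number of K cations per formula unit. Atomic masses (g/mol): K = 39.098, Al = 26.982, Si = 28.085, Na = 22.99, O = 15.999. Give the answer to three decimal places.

0.500 K apfu

5.70 wt% Na2O ÷ 61.979 g/mol = 0.09197 mol, giving 0.18394 Na and 0.09197 O.
8.75 wt% K2O ÷ 94.195 g/mol = 0.09289 mol, giving 0.18578 K and 0.09289 O.
18.83 wt% Al2O3 ÷ 101.961 g/mol = 0.18468 mol, giving 0.36936 Al and 0.55404 O.
67.11 wt% SiO2 ÷ 60.083 g/mol = 1.11695 mol, giving 1.11695 Si and 2.23390 O.
Oxygen sums to 2.97280; scaling by 8/2.97280 = 2.69107 puts the formula on 8 O.
K: 0.18578 × 2.69107 = 0.500 atoms per formula unit.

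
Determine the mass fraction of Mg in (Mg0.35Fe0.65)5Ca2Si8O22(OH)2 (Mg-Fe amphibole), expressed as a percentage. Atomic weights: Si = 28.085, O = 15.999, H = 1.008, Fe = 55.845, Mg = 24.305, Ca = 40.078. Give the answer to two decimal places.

4.65 mass %

Molar mass of (Mg0.35Fe0.65)5Ca2Si8O22(OH)2: 1.75*24.305 + 3.25*55.845 + 2*40.078 + 8*28.085 + 24*15.999 + 2*1.008 = 914.858 g/mol.
Mass of Mg per formula unit: 1.75 × 24.305 = 42.534 g.
Weight fraction Mg = 42.534 / 914.858 = 0.0465.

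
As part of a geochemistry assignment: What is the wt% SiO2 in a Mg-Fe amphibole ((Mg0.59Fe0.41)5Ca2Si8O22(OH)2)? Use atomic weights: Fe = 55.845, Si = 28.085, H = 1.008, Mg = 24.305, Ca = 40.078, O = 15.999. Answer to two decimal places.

54.81 wt%

M((Mg0.59Fe0.41)5Ca2Si8O22(OH)2) = 877.010 g/mol; M(SiO2) = 60.083 g/mol.
Moles SiO2 per formula unit = 8 Si ÷ 1 = 8.0000.
SiO2 fraction = (8.0000 × 60.083) / 877.010 = 480.664/877.010 = 0.5481.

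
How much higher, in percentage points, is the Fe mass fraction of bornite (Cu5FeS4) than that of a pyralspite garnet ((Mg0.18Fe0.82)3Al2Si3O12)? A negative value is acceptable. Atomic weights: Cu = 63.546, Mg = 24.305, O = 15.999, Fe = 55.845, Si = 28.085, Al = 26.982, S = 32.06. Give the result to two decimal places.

-17.45 percentage points

First mineral: 55.845 g Fe in 501.815 g formula = 11.13 wt% Fe.
Second mineral: 137.379 g Fe in 480.710 g formula = 28.58 wt% Fe.
11.13% − 28.58% gives a difference of -17.45 percentage points.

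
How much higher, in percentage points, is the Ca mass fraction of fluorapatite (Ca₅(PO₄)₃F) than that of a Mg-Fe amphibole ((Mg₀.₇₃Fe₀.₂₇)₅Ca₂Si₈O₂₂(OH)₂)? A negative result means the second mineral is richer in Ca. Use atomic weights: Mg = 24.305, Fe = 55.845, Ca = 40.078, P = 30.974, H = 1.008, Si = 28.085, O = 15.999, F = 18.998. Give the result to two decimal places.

30.36 percentage points

M(Ca₅(PO₄)₃F) = 504.298 g/mol, so wt% Ca = 200.390/504.298 × 100 = 39.74%.
M((Mg₀.₇₃Fe₀.₂₇)₅Ca₂Si₈O₂₂(OH)₂) = 854.932 g/mol, so wt% Ca = 80.156/854.932 × 100 = 9.38%.
39.74 − 9.38 = 30.36 pp.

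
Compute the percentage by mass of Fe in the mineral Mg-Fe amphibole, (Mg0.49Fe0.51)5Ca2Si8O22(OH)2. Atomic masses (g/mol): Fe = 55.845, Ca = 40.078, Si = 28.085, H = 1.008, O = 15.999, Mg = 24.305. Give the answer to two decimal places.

15.95 wt%

Molar mass of (Mg0.49Fe0.51)5Ca2Si8O22(OH)2: 2.45·24.305 + 2.55·55.845 + 2·40.078 + 8·28.085 + 24·15.999 + 2·1.008 = 892.780 g/mol.
Mass of Fe per formula unit: 2.55 × 55.845 = 142.405 g.
Weight fraction Fe = 142.405 / 892.780 = 0.1595.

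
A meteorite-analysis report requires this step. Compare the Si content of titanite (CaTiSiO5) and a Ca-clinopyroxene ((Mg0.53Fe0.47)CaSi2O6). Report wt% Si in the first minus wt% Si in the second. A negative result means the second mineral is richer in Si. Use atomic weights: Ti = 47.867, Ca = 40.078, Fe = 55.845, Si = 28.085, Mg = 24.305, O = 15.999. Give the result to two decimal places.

-9.95 percentage points

M(CaTiSiO5) = 196.025 g/mol, so wt% Si = 28.085/196.025 × 100 = 14.33%.
M((Mg0.53Fe0.47)CaSi2O6) = 231.371 g/mol, so wt% Si = 56.170/231.371 × 100 = 24.28%.
14.33 − 24.28 = -9.95 pp.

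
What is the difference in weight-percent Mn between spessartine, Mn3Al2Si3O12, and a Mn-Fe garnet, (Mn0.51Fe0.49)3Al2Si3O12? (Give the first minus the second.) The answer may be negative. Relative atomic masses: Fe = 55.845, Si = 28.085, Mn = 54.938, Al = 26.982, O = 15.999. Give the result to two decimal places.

Mn in Mn3Al2Si3O12: molar mass 495.021 g/mol; 3×54.938 = 164.814 g → 33.29 wt%.
Mn in (Mn0.51Fe0.49)3Al2Si3O12: molar mass 496.354 g/mol; 1.53×54.938 = 84.055 g → 16.93 wt%.
Difference = 33.29 − 16.93 = 16.36 percentage points.

16.36 percentage points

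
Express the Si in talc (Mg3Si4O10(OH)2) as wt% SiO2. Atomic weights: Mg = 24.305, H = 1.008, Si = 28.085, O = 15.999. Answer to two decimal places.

Formula mass = 379.259 g/mol.
4 Si → 4.0000 mol SiO2 per formula unit; M(SiO2) = 60.083, so SiO2 mass = 240.332 g.
240.332/379.259 × 100 = 63.37 wt%.

63.37 wt%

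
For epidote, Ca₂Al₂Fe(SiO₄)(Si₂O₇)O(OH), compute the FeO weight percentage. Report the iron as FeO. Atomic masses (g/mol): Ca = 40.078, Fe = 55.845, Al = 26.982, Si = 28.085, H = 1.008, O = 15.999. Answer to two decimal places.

14.87 wt%

M(Ca₂Al₂Fe(SiO₄)(Si₂O₇)O(OH)) = 483.215 g/mol; M(FeO) = 71.844 g/mol.
Moles FeO per formula unit = 1 Fe ÷ 1 = 1.0000.
FeO fraction = (1.0000 × 71.844) / 483.215 = 71.844/483.215 = 0.1487.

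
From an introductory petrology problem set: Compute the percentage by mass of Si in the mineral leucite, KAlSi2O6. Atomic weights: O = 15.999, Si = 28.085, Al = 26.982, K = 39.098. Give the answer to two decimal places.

25.74 mass %

Formula mass = 1·39.098 + 1·26.982 + 2·28.085 + 6·15.999 = 218.244 g/mol, of which 56.170 g is Si.
So Si makes up 56.170/218.244 = 0.2574 of the mass, i.e. 25.74%.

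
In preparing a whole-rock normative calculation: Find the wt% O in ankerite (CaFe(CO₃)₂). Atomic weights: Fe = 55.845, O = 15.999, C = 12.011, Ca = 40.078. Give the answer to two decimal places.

Formula mass = 1·40.078 + 1·55.845 + 2·12.011 + 6·15.999 = 215.939 g/mol, of which 95.994 g is O.
So O makes up 95.994/215.939 = 0.4445 of the mass, i.e. 44.45%.

44.45 weight percent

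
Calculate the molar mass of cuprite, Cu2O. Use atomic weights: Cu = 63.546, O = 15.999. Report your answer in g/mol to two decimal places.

Cu: 2 × 63.546 = 127.0920
O: 1 × 15.999 = 15.9990
Summing the contributions gives the formula mass.

143.09 g/mol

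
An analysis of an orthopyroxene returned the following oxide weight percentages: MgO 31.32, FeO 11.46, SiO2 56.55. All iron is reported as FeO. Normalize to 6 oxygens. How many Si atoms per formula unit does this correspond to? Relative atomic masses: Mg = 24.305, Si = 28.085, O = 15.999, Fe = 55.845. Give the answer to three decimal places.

2.003 Si apfu

MgO: 31.32/40.304 = 0.77709 mol → 0.77709 mol Mg, 0.77709 mol O.
FeO: 11.46/71.844 = 0.15951 mol → 0.15951 mol Fe, 0.15951 mol O.
SiO2: 56.55/60.083 = 0.94120 mol → 0.94120 mol Si, 1.88240 mol O.
Total oxygen = 2.81900 mol. Normalization factor = 6/2.81900 = 2.12841.
Si per 6 O = 0.94120 × 2.12841 = 2.003.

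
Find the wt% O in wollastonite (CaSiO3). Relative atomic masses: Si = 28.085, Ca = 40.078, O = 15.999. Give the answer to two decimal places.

Formula mass = 1×40.078 + 1×28.085 + 3×15.999 = 116.160 g/mol, of which 47.997 g is O.
So O makes up 47.997/116.160 = 0.4132 of the mass, i.e. 41.32%.

41.32 mass %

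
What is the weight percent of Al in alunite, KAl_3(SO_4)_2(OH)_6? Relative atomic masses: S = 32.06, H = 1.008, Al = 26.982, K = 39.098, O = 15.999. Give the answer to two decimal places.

19.54 wt%

Molar mass of KAl_3(SO_4)_2(OH)_6: 1·39.098 + 3·26.982 + 2·32.06 + 14·15.999 + 6·1.008 = 414.198 g/mol.
Mass of Al per formula unit: 3 × 26.982 = 80.946 g.
Weight fraction Al = 80.946 / 414.198 = 0.1954.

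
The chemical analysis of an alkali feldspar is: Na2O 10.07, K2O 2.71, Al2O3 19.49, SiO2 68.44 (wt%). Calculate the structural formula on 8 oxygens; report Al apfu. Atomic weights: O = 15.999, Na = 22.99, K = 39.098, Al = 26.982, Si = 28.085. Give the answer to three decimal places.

Na2O (M=61.979): mol = 0.16247; Na = 0.32494, O = 0.16247.
K2O (M=94.195): mol = 0.02877; K = 0.05754, O = 0.02877.
Al2O3 (M=101.961): mol = 0.19115; Al = 0.38230, O = 0.57345.
SiO2 (M=60.083): mol = 1.13909; Si = 1.13909, O = 2.27818.
ΣO = 3.04287; factor = 8/ΣO = 2.62910.
Al apfu = 0.38230 × 2.62910 = 1.005.

1.005 Al apfu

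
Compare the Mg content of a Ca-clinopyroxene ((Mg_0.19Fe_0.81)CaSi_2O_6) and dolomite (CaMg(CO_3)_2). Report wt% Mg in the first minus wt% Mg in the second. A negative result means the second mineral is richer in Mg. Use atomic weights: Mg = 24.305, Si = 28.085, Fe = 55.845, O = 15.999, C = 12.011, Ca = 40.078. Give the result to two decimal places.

-11.27 percentage points

Mg in (Mg_0.19Fe_0.81)CaSi_2O_6: molar mass 242.094 g/mol; 0.19×24.305 = 4.618 g → 1.91 wt%.
Mg in CaMg(CO_3)_2: molar mass 184.399 g/mol; 1×24.305 = 24.305 g → 13.18 wt%.
Difference = 1.91 − 13.18 = -11.27 percentage points.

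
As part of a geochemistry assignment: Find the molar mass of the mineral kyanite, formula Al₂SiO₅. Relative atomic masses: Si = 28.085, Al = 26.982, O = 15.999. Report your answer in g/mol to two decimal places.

The formula mass is the sum 2×26.982 + 1×28.085 + 5×15.999.

162.04 g/mol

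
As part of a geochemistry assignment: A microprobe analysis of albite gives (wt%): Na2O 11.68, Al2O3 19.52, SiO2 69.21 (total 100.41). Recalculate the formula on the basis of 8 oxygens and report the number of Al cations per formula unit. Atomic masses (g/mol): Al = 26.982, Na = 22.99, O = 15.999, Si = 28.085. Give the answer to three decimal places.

0.999 Al apfu

Na2O: 11.68/61.979 = 0.18845 mol → 0.37690 mol Na, 0.18845 mol O.
Al2O3: 19.52/101.961 = 0.19145 mol → 0.38290 mol Al, 0.57435 mol O.
SiO2: 69.21/60.083 = 1.15191 mol → 1.15191 mol Si, 2.30382 mol O.
Total oxygen = 3.06662 mol. Normalization factor = 8/3.06662 = 2.60874.
Al per 8 O = 0.38290 × 2.60874 = 0.999.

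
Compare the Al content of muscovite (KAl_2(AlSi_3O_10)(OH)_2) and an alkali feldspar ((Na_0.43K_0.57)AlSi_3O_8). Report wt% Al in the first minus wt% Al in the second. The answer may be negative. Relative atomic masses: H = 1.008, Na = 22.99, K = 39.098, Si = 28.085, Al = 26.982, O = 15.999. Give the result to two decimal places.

First mineral: 80.946 g Al in 398.303 g formula = 20.32 wt% Al.
Second mineral: 26.982 g Al in 271.401 g formula = 9.94 wt% Al.
20.32% − 9.94% gives a difference of 10.38 percentage points.

10.38 percentage points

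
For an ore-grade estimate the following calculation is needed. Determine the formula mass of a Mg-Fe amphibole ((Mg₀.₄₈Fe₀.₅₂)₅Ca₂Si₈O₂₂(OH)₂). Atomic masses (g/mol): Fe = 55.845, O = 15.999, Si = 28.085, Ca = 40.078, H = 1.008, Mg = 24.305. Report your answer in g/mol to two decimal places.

Mg: 2.40 × 24.305 = 58.3320
Fe: 2.60 × 55.845 = 145.1970
Ca: 2 × 40.078 = 80.1560
Si: 8 × 28.085 = 224.6800
O: 24 × 15.999 = 383.9760
H: 2 × 1.008 = 2.0160
Summing the contributions gives the formula mass.

894.36 g/mol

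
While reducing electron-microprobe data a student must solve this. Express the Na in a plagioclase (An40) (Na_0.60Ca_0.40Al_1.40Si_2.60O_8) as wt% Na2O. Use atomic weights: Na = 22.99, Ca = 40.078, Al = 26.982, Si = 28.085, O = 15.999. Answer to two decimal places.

6.92 wt%

Molar mass of Na_0.60Ca_0.40Al_1.40Si_2.60O_8 = 0.60×22.99 + 0.40×40.078 + 1.40×26.982 + 2.60×28.085 + 8×15.999 = 268.613 g/mol.
Each formula unit contains 0.60 Na, equivalent to 0.60/2 = 0.3000 mol Na2O.
M(Na2O) = 2×22.99 + 1×15.999 = 61.979 g/mol.
Mass of Na2O per formula unit = 0.3000 × 61.979 = 18.594 g.
Na2O wt% = 18.594 / 268.613 × 100 = 6.92%.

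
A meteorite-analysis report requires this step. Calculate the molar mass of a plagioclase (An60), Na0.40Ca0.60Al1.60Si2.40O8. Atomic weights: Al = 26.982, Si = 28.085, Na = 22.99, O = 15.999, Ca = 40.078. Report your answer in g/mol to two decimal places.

271.81 g/mol

Na: 0.40 × 22.99 = 9.1960
Ca: 0.60 × 40.078 = 24.0468
Al: 1.60 × 26.982 = 43.1712
Si: 2.40 × 28.085 = 67.4040
O: 8 × 15.999 = 127.9920
Summing the contributions gives the formula mass.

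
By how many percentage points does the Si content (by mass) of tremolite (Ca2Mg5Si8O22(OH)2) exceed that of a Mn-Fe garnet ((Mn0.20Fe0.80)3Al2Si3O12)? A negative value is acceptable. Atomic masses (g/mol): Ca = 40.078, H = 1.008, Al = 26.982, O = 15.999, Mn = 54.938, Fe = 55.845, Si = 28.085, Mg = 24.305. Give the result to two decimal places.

First mineral: 224.680 g Si in 812.353 g formula = 27.66 wt% Si.
Second mineral: 84.255 g Si in 497.198 g formula = 16.95 wt% Si.
27.66% − 16.95% gives a difference of 10.71 percentage points.

10.71 percentage points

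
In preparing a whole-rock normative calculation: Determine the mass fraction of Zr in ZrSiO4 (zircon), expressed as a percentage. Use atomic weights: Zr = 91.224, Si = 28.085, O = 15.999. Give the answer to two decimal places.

49.77 mass %

Formula mass = 1·91.224 + 1·28.085 + 4·15.999 = 183.305 g/mol, of which 91.224 g is Zr.
So Zr makes up 91.224/183.305 = 0.4977 of the mass, i.e. 49.77%.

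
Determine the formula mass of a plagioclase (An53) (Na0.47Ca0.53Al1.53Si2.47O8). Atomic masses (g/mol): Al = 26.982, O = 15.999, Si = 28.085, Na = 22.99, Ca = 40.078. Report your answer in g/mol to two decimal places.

The formula mass is the sum 0.47*22.99 + 0.53*40.078 + 1.53*26.982 + 2.47*28.085 + 8*15.999.

270.69 g/mol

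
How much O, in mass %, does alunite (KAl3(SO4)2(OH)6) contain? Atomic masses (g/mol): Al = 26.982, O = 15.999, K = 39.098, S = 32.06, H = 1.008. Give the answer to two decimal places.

54.08 mass %

Formula mass = 1·39.098 + 3·26.982 + 2·32.06 + 14·15.999 + 6·1.008 = 414.198 g/mol, of which 223.986 g is O.
So O makes up 223.986/414.198 = 0.5408 of the mass, i.e. 54.08%.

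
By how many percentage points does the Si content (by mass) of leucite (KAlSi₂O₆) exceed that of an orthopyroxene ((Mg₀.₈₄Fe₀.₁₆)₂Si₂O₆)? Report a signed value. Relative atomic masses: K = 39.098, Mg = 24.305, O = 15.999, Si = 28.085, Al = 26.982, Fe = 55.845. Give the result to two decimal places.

M(KAlSi₂O₆) = 218.244 g/mol, so wt% Si = 56.170/218.244 × 100 = 25.74%.
M((Mg₀.₈₄Fe₀.₁₆)₂Si₂O₆) = 210.867 g/mol, so wt% Si = 56.170/210.867 × 100 = 26.64%.
25.74 − 26.64 = -0.90 pp.

-0.90 percentage points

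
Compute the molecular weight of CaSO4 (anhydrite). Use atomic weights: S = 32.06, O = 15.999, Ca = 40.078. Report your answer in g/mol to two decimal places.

Ca: 1 × 40.078 = 40.0780
S: 1 × 32.06 = 32.0600
O: 4 × 15.999 = 63.9960
Summing the contributions gives the formula mass.

136.13 g/mol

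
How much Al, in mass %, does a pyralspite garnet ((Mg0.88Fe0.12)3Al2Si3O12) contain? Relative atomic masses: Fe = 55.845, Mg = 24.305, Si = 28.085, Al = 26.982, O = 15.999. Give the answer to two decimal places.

Formula mass = 2.64*24.305 + 0.36*55.845 + 2*26.982 + 3*28.085 + 12*15.999 = 414.476 g/mol, of which 53.964 g is Al.
So Al makes up 53.964/414.476 = 0.1302 of the mass, i.e. 13.02%.

13.02 mass %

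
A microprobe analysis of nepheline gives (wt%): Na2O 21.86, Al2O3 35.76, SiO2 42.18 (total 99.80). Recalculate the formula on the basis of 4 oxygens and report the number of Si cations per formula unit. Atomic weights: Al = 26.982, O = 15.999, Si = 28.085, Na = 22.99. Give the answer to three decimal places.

1.000 Si apfu

21.86 wt% Na2O ÷ 61.979 g/mol = 0.35270 mol, giving 0.70540 Na and 0.35270 O.
35.76 wt% Al2O3 ÷ 101.961 g/mol = 0.35072 mol, giving 0.70144 Al and 1.05216 O.
42.18 wt% SiO2 ÷ 60.083 g/mol = 0.70203 mol, giving 0.70203 Si and 1.40406 O.
Oxygen sums to 2.80892; scaling by 4/2.80892 = 1.42403 puts the formula on 4 O.
Si: 0.70203 × 1.42403 = 1.000 atoms per formula unit.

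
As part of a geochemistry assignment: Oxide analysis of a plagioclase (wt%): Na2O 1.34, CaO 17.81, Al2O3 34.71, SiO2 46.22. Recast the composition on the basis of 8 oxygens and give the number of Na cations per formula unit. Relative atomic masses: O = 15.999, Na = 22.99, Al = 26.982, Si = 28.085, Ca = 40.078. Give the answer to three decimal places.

1.34 wt% Na2O ÷ 61.979 g/mol = 0.02162 mol, giving 0.04324 Na and 0.02162 O.
17.81 wt% CaO ÷ 56.077 g/mol = 0.31760 mol, giving 0.31760 Ca and 0.31760 O.
34.71 wt% Al2O3 ÷ 101.961 g/mol = 0.34042 mol, giving 0.68084 Al and 1.02126 O.
46.22 wt% SiO2 ÷ 60.083 g/mol = 0.76927 mol, giving 0.76927 Si and 1.53854 O.
Oxygen sums to 2.89902; scaling by 8/2.89902 = 2.75955 puts the formula on 8 O.
Na: 0.04324 × 2.75955 = 0.119 atoms per formula unit.

0.119 Na apfu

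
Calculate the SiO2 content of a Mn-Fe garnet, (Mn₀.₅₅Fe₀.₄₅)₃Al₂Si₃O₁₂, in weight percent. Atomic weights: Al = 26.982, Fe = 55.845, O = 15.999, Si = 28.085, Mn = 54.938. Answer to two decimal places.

36.32 wt%

M((Mn₀.₅₅Fe₀.₄₅)₃Al₂Si₃O₁₂) = 496.245 g/mol; M(SiO2) = 60.083 g/mol.
Moles SiO2 per formula unit = 3 Si ÷ 1 = 3.0000.
SiO2 fraction = (3.0000 × 60.083) / 496.245 = 180.249/496.245 = 0.3632.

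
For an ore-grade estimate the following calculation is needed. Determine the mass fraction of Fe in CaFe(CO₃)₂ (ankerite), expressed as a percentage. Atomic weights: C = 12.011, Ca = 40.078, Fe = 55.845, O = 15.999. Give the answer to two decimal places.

25.86 mass %

Molar mass of CaFe(CO₃)₂: 1*40.078 + 1*55.845 + 2*12.011 + 6*15.999 = 215.939 g/mol.
Mass of Fe per formula unit: 1 × 55.845 = 55.845 g.
Weight fraction Fe = 55.845 / 215.939 = 0.2586.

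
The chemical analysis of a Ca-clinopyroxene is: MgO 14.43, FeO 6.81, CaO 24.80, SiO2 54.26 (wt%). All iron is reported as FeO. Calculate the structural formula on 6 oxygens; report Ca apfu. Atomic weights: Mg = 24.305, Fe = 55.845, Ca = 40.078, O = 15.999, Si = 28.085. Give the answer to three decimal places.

14.43 wt% MgO ÷ 40.304 g/mol = 0.35803 mol, giving 0.35803 Mg and 0.35803 O.
6.81 wt% FeO ÷ 71.844 g/mol = 0.09479 mol, giving 0.09479 Fe and 0.09479 O.
24.80 wt% CaO ÷ 56.077 g/mol = 0.44225 mol, giving 0.44225 Ca and 0.44225 O.
54.26 wt% SiO2 ÷ 60.083 g/mol = 0.90308 mol, giving 0.90308 Si and 1.80616 O.
Oxygen sums to 2.70123; scaling by 6/2.70123 = 2.22121 puts the formula on 6 O.
Ca: 0.44225 × 2.22121 = 0.982 atoms per formula unit.

0.982 Ca apfu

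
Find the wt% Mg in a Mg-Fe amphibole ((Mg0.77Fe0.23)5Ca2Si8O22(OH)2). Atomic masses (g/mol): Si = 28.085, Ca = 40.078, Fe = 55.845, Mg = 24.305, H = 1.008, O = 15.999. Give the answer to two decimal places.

M((Mg0.77Fe0.23)5Ca2Si8O22(OH)2) = 848.624 g/mol.
Mg contributes 3.85 × 24.305 = 93.574 g per mole.
93.574/848.624 = 0.1103 → 11.03%.

11.03 weight percent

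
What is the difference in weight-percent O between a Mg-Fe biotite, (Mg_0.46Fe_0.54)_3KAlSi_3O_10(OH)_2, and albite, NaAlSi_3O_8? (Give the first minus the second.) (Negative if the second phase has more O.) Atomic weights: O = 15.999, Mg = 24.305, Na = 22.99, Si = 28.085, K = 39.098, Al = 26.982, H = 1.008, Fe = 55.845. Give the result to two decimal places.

M((Mg_0.46Fe_0.54)_3KAlSi_3O_10(OH)_2) = 468.349 g/mol, so wt% O = 191.988/468.349 × 100 = 40.99%.
M(NaAlSi_3O_8) = 262.219 g/mol, so wt% O = 127.992/262.219 × 100 = 48.81%.
40.99 − 48.81 = -7.82 pp.

-7.82 percentage points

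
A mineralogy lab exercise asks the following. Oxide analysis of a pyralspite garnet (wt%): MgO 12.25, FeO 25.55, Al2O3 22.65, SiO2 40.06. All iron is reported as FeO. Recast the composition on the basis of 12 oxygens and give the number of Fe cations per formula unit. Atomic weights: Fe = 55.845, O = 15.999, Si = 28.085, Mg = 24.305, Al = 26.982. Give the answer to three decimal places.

1.605 Fe apfu

MgO (M=40.304): mol = 0.30394; Mg = 0.30394, O = 0.30394.
FeO (M=71.844): mol = 0.35563; Fe = 0.35563, O = 0.35563.
Al2O3 (M=101.961): mol = 0.22214; Al = 0.44428, O = 0.66642.
SiO2 (M=60.083): mol = 0.66674; Si = 0.66674, O = 1.33348.
ΣO = 2.65947; factor = 12/ΣO = 4.51218.
Fe apfu = 0.35563 × 4.51218 = 1.605.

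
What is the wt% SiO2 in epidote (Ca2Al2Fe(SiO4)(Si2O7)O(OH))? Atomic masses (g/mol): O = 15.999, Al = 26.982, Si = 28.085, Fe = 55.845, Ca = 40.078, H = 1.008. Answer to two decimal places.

Formula mass = 483.215 g/mol.
3 Si → 3.0000 mol SiO2 per formula unit; M(SiO2) = 60.083, so SiO2 mass = 180.249 g.
180.249/483.215 × 100 = 37.30 wt%.

37.30 wt%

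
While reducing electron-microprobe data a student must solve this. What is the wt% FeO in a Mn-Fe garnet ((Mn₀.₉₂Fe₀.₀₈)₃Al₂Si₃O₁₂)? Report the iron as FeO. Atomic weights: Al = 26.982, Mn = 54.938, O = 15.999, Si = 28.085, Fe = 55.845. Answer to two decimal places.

M((Mn₀.₉₂Fe₀.₀₈)₃Al₂Si₃O₁₂) = 495.239 g/mol; M(FeO) = 71.844 g/mol.
Moles FeO per formula unit = 0.24 Fe ÷ 1 = 0.2400.
FeO fraction = (0.2400 × 71.844) / 495.239 = 17.243/495.239 = 0.0348.

3.48 wt%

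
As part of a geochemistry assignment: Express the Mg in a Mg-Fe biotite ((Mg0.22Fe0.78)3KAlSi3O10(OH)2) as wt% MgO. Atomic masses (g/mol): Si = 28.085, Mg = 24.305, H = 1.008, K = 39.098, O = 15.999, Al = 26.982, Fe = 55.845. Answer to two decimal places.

M((Mg0.22Fe0.78)3KAlSi3O10(OH)2) = 491.058 g/mol; M(MgO) = 40.304 g/mol.
Moles MgO per formula unit = 0.66 Mg ÷ 1 = 0.6600.
MgO fraction = (0.6600 × 40.304) / 491.058 = 26.601/491.058 = 0.0542.

5.42 wt%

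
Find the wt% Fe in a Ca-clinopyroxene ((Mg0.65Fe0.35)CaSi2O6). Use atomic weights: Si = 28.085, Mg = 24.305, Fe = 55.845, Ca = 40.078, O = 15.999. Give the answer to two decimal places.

Molar mass of (Mg0.65Fe0.35)CaSi2O6: 0.65·24.305 + 0.35·55.845 + 1·40.078 + 2·28.085 + 6·15.999 = 227.586 g/mol.
Mass of Fe per formula unit: 0.35 × 55.845 = 19.546 g.
Weight fraction Fe = 19.546 / 227.586 = 0.0859.

8.59 weight percent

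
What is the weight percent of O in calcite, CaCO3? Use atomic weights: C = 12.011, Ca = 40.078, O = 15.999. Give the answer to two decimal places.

M(CaCO3) = 100.086 g/mol.
O contributes 3 × 15.999 = 47.997 g per mole.
47.997/100.086 = 0.4796 → 47.96%.

47.96 weight percent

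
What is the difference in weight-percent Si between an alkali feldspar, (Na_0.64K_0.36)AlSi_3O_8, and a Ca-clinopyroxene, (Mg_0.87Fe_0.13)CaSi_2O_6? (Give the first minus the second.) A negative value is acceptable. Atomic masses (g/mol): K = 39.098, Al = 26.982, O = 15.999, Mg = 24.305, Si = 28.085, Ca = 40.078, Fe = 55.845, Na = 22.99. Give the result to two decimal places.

5.98 percentage points

First mineral: 84.255 g Si in 268.018 g formula = 31.44 wt% Si.
Second mineral: 56.170 g Si in 220.647 g formula = 25.46 wt% Si.
31.44% − 25.46% gives a difference of 5.98 percentage points.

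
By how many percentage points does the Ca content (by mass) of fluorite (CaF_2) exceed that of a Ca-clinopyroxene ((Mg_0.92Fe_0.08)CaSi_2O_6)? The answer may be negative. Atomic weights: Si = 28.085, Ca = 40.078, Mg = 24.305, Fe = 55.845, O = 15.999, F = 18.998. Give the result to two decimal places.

33.04 percentage points

M(CaF_2) = 78.074 g/mol, so wt% Ca = 40.078/78.074 × 100 = 51.33%.
M((Mg_0.92Fe_0.08)CaSi_2O_6) = 219.070 g/mol, so wt% Ca = 40.078/219.070 × 100 = 18.29%.
51.33 − 18.29 = 33.04 pp.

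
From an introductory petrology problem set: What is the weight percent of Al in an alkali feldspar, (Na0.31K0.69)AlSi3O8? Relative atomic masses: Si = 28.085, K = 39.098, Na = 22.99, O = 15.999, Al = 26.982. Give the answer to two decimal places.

M((Na0.31K0.69)AlSi3O8) = 273.334 g/mol.
Al contributes 1 × 26.982 = 26.982 g per mole.
26.982/273.334 = 0.0987 → 9.87%.

9.87 weight percent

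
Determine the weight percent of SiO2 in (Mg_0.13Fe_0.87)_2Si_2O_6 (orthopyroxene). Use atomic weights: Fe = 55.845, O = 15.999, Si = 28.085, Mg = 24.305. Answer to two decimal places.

47.00 wt%

Molar mass of (Mg_0.13Fe_0.87)_2Si_2O_6 = 0.26×24.305 + 1.74×55.845 + 2×28.085 + 6×15.999 = 255.654 g/mol.
Each formula unit contains 2 Si, equivalent to 2/1 = 2.0000 mol SiO2.
M(SiO2) = 1×28.085 + 2×15.999 = 60.083 g/mol.
Mass of SiO2 per formula unit = 2.0000 × 60.083 = 120.166 g.
SiO2 wt% = 120.166 / 255.654 × 100 = 47.00%.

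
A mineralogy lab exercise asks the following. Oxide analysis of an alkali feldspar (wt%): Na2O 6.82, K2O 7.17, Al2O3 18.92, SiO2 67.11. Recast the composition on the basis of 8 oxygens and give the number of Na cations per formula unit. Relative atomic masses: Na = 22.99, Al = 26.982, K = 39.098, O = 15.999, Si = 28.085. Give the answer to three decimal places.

0.591 Na apfu

6.82 wt% Na2O ÷ 61.979 g/mol = 0.11004 mol, giving 0.22008 Na and 0.11004 O.
7.17 wt% K2O ÷ 94.195 g/mol = 0.07612 mol, giving 0.15224 K and 0.07612 O.
18.92 wt% Al2O3 ÷ 101.961 g/mol = 0.18556 mol, giving 0.37112 Al and 0.55668 O.
67.11 wt% SiO2 ÷ 60.083 g/mol = 1.11695 mol, giving 1.11695 Si and 2.23390 O.
Oxygen sums to 2.97674; scaling by 8/2.97674 = 2.68750 puts the formula on 8 O.
Na: 0.22008 × 2.68750 = 0.591 atoms per formula unit.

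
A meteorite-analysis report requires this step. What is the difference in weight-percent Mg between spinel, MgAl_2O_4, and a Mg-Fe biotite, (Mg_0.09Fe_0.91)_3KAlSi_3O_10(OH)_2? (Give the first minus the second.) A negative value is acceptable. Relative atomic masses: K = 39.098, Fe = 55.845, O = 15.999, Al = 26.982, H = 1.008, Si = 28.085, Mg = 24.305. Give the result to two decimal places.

15.78 percentage points

First mineral: 24.305 g Mg in 142.265 g formula = 17.08 wt% Mg.
Second mineral: 6.562 g Mg in 503.358 g formula = 1.30 wt% Mg.
17.08% − 1.30% gives a difference of 15.78 percentage points.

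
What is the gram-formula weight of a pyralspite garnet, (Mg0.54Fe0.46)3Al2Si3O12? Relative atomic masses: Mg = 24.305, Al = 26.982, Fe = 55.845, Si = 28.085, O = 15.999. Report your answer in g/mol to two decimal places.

446.65 g/mol

M = 1.62*24.305 + 1.38*55.845 + 2*26.982 + 3*28.085 + 12*15.999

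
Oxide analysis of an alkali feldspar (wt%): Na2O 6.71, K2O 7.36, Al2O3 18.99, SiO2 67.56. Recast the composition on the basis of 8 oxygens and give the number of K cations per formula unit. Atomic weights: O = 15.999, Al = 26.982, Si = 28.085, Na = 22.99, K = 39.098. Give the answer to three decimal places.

0.418 K apfu

Na2O (M=61.979): mol = 0.10826; Na = 0.21652, O = 0.10826.
K2O (M=94.195): mol = 0.07814; K = 0.15628, O = 0.07814.
Al2O3 (M=101.961): mol = 0.18625; Al = 0.37250, O = 0.55875.
SiO2 (M=60.083): mol = 1.12444; Si = 1.12444, O = 2.24888.
ΣO = 2.99403; factor = 8/ΣO = 2.67198.
K apfu = 0.15628 × 2.67198 = 0.418.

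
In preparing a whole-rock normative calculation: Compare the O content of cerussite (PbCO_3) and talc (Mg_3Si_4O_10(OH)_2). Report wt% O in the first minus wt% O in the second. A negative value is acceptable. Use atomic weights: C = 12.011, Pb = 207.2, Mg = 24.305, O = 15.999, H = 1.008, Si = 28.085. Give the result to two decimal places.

-32.66 percentage points

First mineral: 47.997 g O in 267.208 g formula = 17.96 wt% O.
Second mineral: 191.988 g O in 379.259 g formula = 50.62 wt% O.
17.96% − 50.62% gives a difference of -32.66 percentage points.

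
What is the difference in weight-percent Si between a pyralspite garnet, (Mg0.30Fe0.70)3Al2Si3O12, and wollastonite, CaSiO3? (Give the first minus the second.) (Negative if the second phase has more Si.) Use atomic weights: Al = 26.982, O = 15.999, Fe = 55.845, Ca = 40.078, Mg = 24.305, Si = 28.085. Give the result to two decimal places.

-6.23 percentage points

First mineral: 84.255 g Si in 469.356 g formula = 17.95 wt% Si.
Second mineral: 28.085 g Si in 116.160 g formula = 24.18 wt% Si.
17.95% − 24.18% gives a difference of -6.23 percentage points.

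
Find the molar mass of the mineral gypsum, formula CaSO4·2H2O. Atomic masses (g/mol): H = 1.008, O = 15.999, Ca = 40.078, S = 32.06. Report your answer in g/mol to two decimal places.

172.16 g/mol

M = 1(40.078) + 1(32.06) + 6(15.999) + 4(1.008)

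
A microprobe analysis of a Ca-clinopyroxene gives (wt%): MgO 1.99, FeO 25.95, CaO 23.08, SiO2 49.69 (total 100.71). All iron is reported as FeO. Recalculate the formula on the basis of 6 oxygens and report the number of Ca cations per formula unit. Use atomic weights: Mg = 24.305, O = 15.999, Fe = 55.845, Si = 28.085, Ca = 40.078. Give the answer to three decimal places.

0.997 Ca apfu

MgO: 1.99/40.304 = 0.04937 mol → 0.04937 mol Mg, 0.04937 mol O.
FeO: 25.95/71.844 = 0.36120 mol → 0.36120 mol Fe, 0.36120 mol O.
CaO: 23.08/56.077 = 0.41158 mol → 0.41158 mol Ca, 0.41158 mol O.
SiO2: 49.69/60.083 = 0.82702 mol → 0.82702 mol Si, 1.65404 mol O.
Total oxygen = 2.47619 mol. Normalization factor = 6/2.47619 = 2.42308.
Ca per 6 O = 0.41158 × 2.42308 = 0.997.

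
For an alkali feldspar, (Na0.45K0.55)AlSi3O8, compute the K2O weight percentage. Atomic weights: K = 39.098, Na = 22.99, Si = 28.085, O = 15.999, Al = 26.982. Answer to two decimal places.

9.56 wt%

M((Na0.45K0.55)AlSi3O8) = 271.078 g/mol; M(K2O) = 94.195 g/mol.
Moles K2O per formula unit = 0.55 K ÷ 2 = 0.2750.
K2O fraction = (0.2750 × 94.195) / 271.078 = 25.904/271.078 = 0.0956.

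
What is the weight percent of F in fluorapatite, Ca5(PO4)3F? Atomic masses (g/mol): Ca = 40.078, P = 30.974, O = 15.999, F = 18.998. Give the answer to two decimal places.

3.77 mass %

Molar mass of Ca5(PO4)3F: 5·40.078 + 3·30.974 + 12·15.999 + 1·18.998 = 504.298 g/mol.
Mass of F per formula unit: 1 × 18.998 = 18.998 g.
Weight fraction F = 18.998 / 504.298 = 0.0377.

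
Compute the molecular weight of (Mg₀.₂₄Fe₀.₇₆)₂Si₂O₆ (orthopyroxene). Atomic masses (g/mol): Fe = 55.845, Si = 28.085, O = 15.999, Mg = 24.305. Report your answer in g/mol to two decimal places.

248.71 g/mol

Mg: 0.48 × 24.305 = 11.6664
Fe: 1.52 × 55.845 = 84.8844
Si: 2 × 28.085 = 56.1700
O: 6 × 15.999 = 95.9940
Summing the contributions gives the formula mass.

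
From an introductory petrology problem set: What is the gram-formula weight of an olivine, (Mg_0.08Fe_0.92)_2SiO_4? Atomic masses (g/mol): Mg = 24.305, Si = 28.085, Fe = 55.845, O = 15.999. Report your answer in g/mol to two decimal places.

198.72 g/mol

M = 0.16·24.305 + 1.84·55.845 + 1·28.085 + 4·15.999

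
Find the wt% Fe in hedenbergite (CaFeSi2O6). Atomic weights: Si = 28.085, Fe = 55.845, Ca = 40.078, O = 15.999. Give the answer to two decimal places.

22.51 weight percent

M(CaFeSi2O6) = 248.087 g/mol.
Fe contributes 1 × 55.845 = 55.845 g per mole.
55.845/248.087 = 0.2251 → 22.51%.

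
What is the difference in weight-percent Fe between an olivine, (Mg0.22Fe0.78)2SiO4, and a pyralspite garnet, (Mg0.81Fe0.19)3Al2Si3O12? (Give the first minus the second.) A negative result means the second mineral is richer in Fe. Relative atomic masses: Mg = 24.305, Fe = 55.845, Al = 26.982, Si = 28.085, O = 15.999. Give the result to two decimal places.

38.32 percentage points

Fe in (Mg0.22Fe0.78)2SiO4: molar mass 189.893 g/mol; 1.56×55.845 = 87.118 g → 45.88 wt%.
Fe in (Mg0.81Fe0.19)3Al2Si3O12: molar mass 421.100 g/mol; 0.57×55.845 = 31.832 g → 7.56 wt%.
Difference = 45.88 − 7.56 = 38.32 percentage points.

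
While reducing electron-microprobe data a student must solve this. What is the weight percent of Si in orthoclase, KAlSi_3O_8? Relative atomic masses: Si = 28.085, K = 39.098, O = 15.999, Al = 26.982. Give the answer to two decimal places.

Formula mass = 1×39.098 + 1×26.982 + 3×28.085 + 8×15.999 = 278.327 g/mol, of which 84.255 g is Si.
So Si makes up 84.255/278.327 = 0.3027 of the mass, i.e. 30.27%.

30.27 wt%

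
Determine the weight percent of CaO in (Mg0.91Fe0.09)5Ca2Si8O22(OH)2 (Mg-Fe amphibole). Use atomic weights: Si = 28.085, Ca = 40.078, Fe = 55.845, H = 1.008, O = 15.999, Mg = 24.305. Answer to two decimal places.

13.57 wt%

Formula mass = 826.546 g/mol.
2 Ca → 2.0000 mol CaO per formula unit; M(CaO) = 56.077, so CaO mass = 112.154 g.
112.154/826.546 × 100 = 13.57 wt%.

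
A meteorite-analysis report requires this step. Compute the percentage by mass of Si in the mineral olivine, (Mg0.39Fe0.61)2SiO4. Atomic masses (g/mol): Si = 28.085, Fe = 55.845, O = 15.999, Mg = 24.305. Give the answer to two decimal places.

Formula mass = 0.78×24.305 + 1.22×55.845 + 1×28.085 + 4×15.999 = 179.170 g/mol, of which 28.085 g is Si.
So Si makes up 28.085/179.170 = 0.1568 of the mass, i.e. 15.68%.

15.68 mass %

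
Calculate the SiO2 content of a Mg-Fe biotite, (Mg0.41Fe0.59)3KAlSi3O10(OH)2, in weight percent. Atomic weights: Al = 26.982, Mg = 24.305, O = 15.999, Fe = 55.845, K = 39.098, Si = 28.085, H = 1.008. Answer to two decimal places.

Formula mass = 473.080 g/mol.
3 Si → 3.0000 mol SiO2 per formula unit; M(SiO2) = 60.083, so SiO2 mass = 180.249 g.
180.249/473.080 × 100 = 38.10 wt%.

38.10 wt%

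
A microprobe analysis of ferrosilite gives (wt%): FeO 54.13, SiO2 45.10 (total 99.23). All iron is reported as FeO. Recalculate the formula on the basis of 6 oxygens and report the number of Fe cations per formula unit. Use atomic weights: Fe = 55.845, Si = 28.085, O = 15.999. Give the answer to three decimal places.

54.13 wt% FeO ÷ 71.844 g/mol = 0.75344 mol, giving 0.75344 Fe and 0.75344 O.
45.10 wt% SiO2 ÷ 60.083 g/mol = 0.75063 mol, giving 0.75063 Si and 1.50126 O.
Oxygen sums to 2.25470; scaling by 6/2.25470 = 2.66111 puts the formula on 6 O.
Fe: 0.75344 × 2.66111 = 2.005 atoms per formula unit.

2.005 Fe apfu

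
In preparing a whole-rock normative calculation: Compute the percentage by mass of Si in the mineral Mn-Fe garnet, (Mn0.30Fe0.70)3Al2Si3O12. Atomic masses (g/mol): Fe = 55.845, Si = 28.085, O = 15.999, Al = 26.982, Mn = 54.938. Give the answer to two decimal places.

16.96 mass %

Formula mass = 0.90×54.938 + 2.10×55.845 + 2×26.982 + 3×28.085 + 12×15.999 = 496.926 g/mol, of which 84.255 g is Si.
So Si makes up 84.255/496.926 = 0.1696 of the mass, i.e. 16.96%.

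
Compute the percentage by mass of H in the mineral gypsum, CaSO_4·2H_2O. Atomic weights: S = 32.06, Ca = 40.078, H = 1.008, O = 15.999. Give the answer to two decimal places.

Molar mass of CaSO_4·2H_2O: 1×40.078 + 1×32.06 + 6×15.999 + 4×1.008 = 172.164 g/mol.
Mass of H per formula unit: 4 × 1.008 = 4.032 g.
Weight fraction H = 4.032 / 172.164 = 0.0234.

2.34 mass %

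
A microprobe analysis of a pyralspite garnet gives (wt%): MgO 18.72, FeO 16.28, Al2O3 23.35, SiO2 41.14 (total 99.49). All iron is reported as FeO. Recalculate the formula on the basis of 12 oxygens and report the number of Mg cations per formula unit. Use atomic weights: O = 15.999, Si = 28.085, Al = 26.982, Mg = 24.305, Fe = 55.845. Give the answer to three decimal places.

MgO (M=40.304): mol = 0.46447; Mg = 0.46447, O = 0.46447.
FeO (M=71.844): mol = 0.22660; Fe = 0.22660, O = 0.22660.
Al2O3 (M=101.961): mol = 0.22901; Al = 0.45802, O = 0.68703.
SiO2 (M=60.083): mol = 0.68472; Si = 0.68472, O = 1.36944.
ΣO = 2.74754; factor = 12/ΣO = 4.36754.
Mg apfu = 0.46447 × 4.36754 = 2.029.

2.029 Mg apfu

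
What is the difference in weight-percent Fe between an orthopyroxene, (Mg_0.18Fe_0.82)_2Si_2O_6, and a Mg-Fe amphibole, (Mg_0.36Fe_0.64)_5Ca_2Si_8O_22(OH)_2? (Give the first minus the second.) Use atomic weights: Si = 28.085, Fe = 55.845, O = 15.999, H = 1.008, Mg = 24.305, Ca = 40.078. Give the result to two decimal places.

First mineral: 91.586 g Fe in 252.500 g formula = 36.27 wt% Fe.
Second mineral: 178.704 g Fe in 913.281 g formula = 19.57 wt% Fe.
36.27% − 19.57% gives a difference of 16.70 percentage points.

16.70 percentage points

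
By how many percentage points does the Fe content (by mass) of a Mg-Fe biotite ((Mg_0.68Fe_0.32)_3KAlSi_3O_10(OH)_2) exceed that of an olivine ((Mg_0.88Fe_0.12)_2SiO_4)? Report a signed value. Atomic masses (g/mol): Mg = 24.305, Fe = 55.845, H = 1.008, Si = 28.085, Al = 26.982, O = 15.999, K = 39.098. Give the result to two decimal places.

2.94 percentage points

Fe in (Mg_0.68Fe_0.32)_3KAlSi_3O_10(OH)_2: molar mass 447.532 g/mol; 0.96×55.845 = 53.611 g → 11.98 wt%.
Fe in (Mg_0.88Fe_0.12)_2SiO_4: molar mass 148.261 g/mol; 0.24×55.845 = 13.403 g → 9.04 wt%.
Difference = 11.98 − 9.04 = 2.94 percentage points.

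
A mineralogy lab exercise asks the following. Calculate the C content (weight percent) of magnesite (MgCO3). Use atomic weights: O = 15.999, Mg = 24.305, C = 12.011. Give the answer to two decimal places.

14.25 weight percent

M(MgCO3) = 84.313 g/mol.
C contributes 1 × 12.011 = 12.011 g per mole.
12.011/84.313 = 0.1425 → 14.25%.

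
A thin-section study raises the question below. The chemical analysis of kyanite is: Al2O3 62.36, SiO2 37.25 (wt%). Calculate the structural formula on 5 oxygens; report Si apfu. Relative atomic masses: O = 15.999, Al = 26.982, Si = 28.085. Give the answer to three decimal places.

62.36 wt% Al2O3 ÷ 101.961 g/mol = 0.61161 mol, giving 1.22322 Al and 1.83483 O.
37.25 wt% SiO2 ÷ 60.083 g/mol = 0.61998 mol, giving 0.61998 Si and 1.23996 O.
Oxygen sums to 3.07479; scaling by 5/3.07479 = 1.62613 puts the formula on 5 O.
Si: 0.61998 × 1.62613 = 1.008 atoms per formula unit.

1.008 Si apfu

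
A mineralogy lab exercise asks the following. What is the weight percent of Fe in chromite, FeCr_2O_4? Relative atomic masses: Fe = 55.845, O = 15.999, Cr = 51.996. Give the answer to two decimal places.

24.95 weight percent

Molar mass of FeCr_2O_4: 1×55.845 + 2×51.996 + 4×15.999 = 223.833 g/mol.
Mass of Fe per formula unit: 1 × 55.845 = 55.845 g.
Weight fraction Fe = 55.845 / 223.833 = 0.2495.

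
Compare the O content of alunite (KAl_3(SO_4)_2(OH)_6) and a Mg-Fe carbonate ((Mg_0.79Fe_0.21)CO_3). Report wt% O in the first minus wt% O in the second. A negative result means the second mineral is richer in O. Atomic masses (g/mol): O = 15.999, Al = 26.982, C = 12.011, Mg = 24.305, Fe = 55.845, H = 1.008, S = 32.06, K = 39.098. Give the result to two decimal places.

M(KAl_3(SO_4)_2(OH)_6) = 414.198 g/mol, so wt% O = 223.986/414.198 × 100 = 54.08%.
M((Mg_0.79Fe_0.21)CO_3) = 90.936 g/mol, so wt% O = 47.997/90.936 × 100 = 52.78%.
54.08 − 52.78 = 1.30 pp.

1.30 percentage points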